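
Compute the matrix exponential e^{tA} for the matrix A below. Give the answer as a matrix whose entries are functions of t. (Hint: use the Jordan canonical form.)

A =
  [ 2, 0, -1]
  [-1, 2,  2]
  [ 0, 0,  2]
e^{tA} =
  [exp(2*t), 0, -t*exp(2*t)]
  [-t*exp(2*t), exp(2*t), t^2*exp(2*t)/2 + 2*t*exp(2*t)]
  [0, 0, exp(2*t)]

Strategy: write A = P · J · P⁻¹ where J is a Jordan canonical form, so e^{tA} = P · e^{tJ} · P⁻¹, and e^{tJ} can be computed block-by-block.

A has Jordan form
J =
  [2, 1, 0]
  [0, 2, 1]
  [0, 0, 2]
(up to reordering of blocks).

Per-block formulas:
  For a 3×3 Jordan block J_3(2): exp(t · J_3(2)) = e^(2t)·(I + t·N + (t^2/2)·N^2), where N is the 3×3 nilpotent shift.

After assembling e^{tJ} and conjugating by P, we get:

e^{tA} =
  [exp(2*t), 0, -t*exp(2*t)]
  [-t*exp(2*t), exp(2*t), t^2*exp(2*t)/2 + 2*t*exp(2*t)]
  [0, 0, exp(2*t)]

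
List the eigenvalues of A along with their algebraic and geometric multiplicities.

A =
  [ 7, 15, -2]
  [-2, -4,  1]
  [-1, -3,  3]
λ = 2: alg = 3, geom = 1

Step 1 — factor the characteristic polynomial to read off the algebraic multiplicities:
  χ_A(x) = (x - 2)^3

Step 2 — compute geometric multiplicities via the rank-nullity identity g(λ) = n − rank(A − λI):
  rank(A − (2)·I) = 2, so dim ker(A − (2)·I) = n − 2 = 1

Summary:
  λ = 2: algebraic multiplicity = 3, geometric multiplicity = 1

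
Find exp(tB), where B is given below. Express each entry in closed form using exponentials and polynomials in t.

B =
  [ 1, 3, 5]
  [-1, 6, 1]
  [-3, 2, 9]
e^{tB} =
  [-2*t*exp(5*t) - 2*exp(6*t) + 3*exp(5*t), 2*t*exp(5*t) + exp(6*t) - exp(5*t), 2*t*exp(5*t) + 3*exp(6*t) - 3*exp(5*t)]
  [-t*exp(5*t), t*exp(5*t) + exp(5*t), t*exp(5*t)]
  [-t*exp(5*t) - 2*exp(6*t) + 2*exp(5*t), t*exp(5*t) + exp(6*t) - exp(5*t), t*exp(5*t) + 3*exp(6*t) - 2*exp(5*t)]

Strategy: write B = P · J · P⁻¹ where J is a Jordan canonical form, so e^{tB} = P · e^{tJ} · P⁻¹, and e^{tJ} can be computed block-by-block.

B has Jordan form
J =
  [5, 1, 0]
  [0, 5, 0]
  [0, 0, 6]
(up to reordering of blocks).

Per-block formulas:
  For a 1×1 block at λ = 6: exp(t · [6]) = [e^(6t)].
  For a 2×2 Jordan block J_2(5): exp(t · J_2(5)) = e^(5t)·(I + t·N), where N is the 2×2 nilpotent shift.

After assembling e^{tJ} and conjugating by P, we get:

e^{tB} =
  [-2*t*exp(5*t) - 2*exp(6*t) + 3*exp(5*t), 2*t*exp(5*t) + exp(6*t) - exp(5*t), 2*t*exp(5*t) + 3*exp(6*t) - 3*exp(5*t)]
  [-t*exp(5*t), t*exp(5*t) + exp(5*t), t*exp(5*t)]
  [-t*exp(5*t) - 2*exp(6*t) + 2*exp(5*t), t*exp(5*t) + exp(6*t) - exp(5*t), t*exp(5*t) + 3*exp(6*t) - 2*exp(5*t)]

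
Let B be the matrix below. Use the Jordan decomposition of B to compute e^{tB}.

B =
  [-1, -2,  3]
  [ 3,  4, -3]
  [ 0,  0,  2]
e^{tB} =
  [-2*exp(2*t) + 3*exp(t), -2*exp(2*t) + 2*exp(t), 3*exp(2*t) - 3*exp(t)]
  [3*exp(2*t) - 3*exp(t), 3*exp(2*t) - 2*exp(t), -3*exp(2*t) + 3*exp(t)]
  [0, 0, exp(2*t)]

Strategy: write B = P · J · P⁻¹ where J is a Jordan canonical form, so e^{tB} = P · e^{tJ} · P⁻¹, and e^{tJ} can be computed block-by-block.

B has Jordan form
J =
  [1, 0, 0]
  [0, 2, 0]
  [0, 0, 2]
(up to reordering of blocks).

Per-block formulas:
  For a 1×1 block at λ = 2: exp(t · [2]) = [e^(2t)].
  For a 1×1 block at λ = 1: exp(t · [1]) = [e^(1t)].

After assembling e^{tJ} and conjugating by P, we get:

e^{tB} =
  [-2*exp(2*t) + 3*exp(t), -2*exp(2*t) + 2*exp(t), 3*exp(2*t) - 3*exp(t)]
  [3*exp(2*t) - 3*exp(t), 3*exp(2*t) - 2*exp(t), -3*exp(2*t) + 3*exp(t)]
  [0, 0, exp(2*t)]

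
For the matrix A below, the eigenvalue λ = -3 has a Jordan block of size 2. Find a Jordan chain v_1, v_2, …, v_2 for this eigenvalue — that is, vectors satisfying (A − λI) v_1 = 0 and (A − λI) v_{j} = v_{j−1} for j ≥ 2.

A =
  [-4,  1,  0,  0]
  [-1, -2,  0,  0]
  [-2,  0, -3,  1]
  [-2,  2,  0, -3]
A Jordan chain for λ = -3 of length 2:
v_1 = (-1, -1, -2, -2)ᵀ
v_2 = (1, 0, 0, 0)ᵀ

Let N = A − (-3)·I. We want v_2 with N^2 v_2 = 0 but N^1 v_2 ≠ 0; then v_{j-1} := N · v_j for j = 2, …, 2.

Pick v_2 = (1, 0, 0, 0)ᵀ.
Then v_1 = N · v_2 = (-1, -1, -2, -2)ᵀ.

Sanity check: (A − (-3)·I) v_1 = (0, 0, 0, 0)ᵀ = 0. ✓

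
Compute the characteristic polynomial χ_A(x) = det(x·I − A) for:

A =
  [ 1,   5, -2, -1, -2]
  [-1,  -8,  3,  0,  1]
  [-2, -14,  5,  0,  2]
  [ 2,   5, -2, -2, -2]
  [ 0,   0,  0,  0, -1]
x^5 + 5*x^4 + 10*x^3 + 10*x^2 + 5*x + 1

Expanding det(x·I − A) (e.g. by cofactor expansion or by noting that A is similar to its Jordan form J, which has the same characteristic polynomial as A) gives
  χ_A(x) = x^5 + 5*x^4 + 10*x^3 + 10*x^2 + 5*x + 1
which factors as (x + 1)^5. The eigenvalues (with algebraic multiplicities) are λ = -1 with multiplicity 5.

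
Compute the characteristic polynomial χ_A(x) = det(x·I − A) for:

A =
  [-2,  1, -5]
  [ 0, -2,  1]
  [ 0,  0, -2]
x^3 + 6*x^2 + 12*x + 8

Expanding det(x·I − A) (e.g. by cofactor expansion or by noting that A is similar to its Jordan form J, which has the same characteristic polynomial as A) gives
  χ_A(x) = x^3 + 6*x^2 + 12*x + 8
which factors as (x + 2)^3. The eigenvalues (with algebraic multiplicities) are λ = -2 with multiplicity 3.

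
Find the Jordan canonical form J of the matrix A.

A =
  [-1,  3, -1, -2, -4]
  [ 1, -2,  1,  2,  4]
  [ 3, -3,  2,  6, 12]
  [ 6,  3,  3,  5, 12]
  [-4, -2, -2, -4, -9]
J_3(-1) ⊕ J_1(-1) ⊕ J_1(-1)

The characteristic polynomial is
  det(x·I − A) = x^5 + 5*x^4 + 10*x^3 + 10*x^2 + 5*x + 1 = (x + 1)^5

Eigenvalues and multiplicities (the geometric multiplicity of λ is n − rank(A − λI), which equals the number of Jordan blocks for λ):
  λ = -1: algebraic multiplicity = 5, geometric multiplicity = 3

Determining the block sizes for each eigenvalue:
  λ = -1: with am = 5 and gm = 3, the partition is not yet determined (e.g. several partitions of 5 into 3 parts exist). Let N = A − (-1)·I. Computing rank(N^1) = 2, rank(N^2) = 1, rank(N^3) = 0; the number of blocks of size ≥ j is rank(N^{j−1}) − rank(N^j), giving [3, 1, 1]. So we have 1 block(s) of size 3, 2 block(s) of size 1 → block sizes [3, 1, 1]

Assembling the blocks gives a Jordan form
J =
  [-1,  1,  0,  0,  0]
  [ 0, -1,  1,  0,  0]
  [ 0,  0, -1,  0,  0]
  [ 0,  0,  0, -1,  0]
  [ 0,  0,  0,  0, -1]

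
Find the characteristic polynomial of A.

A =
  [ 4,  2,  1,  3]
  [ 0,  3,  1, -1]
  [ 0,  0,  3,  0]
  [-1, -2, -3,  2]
x^4 - 12*x^3 + 54*x^2 - 108*x + 81

Expanding det(x·I − A) (e.g. by cofactor expansion or by noting that A is similar to its Jordan form J, which has the same characteristic polynomial as A) gives
  χ_A(x) = x^4 - 12*x^3 + 54*x^2 - 108*x + 81
which factors as (x - 3)^4. The eigenvalues (with algebraic multiplicities) are λ = 3 with multiplicity 4.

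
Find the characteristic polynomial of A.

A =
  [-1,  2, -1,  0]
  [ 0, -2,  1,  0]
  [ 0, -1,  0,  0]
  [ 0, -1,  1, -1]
x^4 + 4*x^3 + 6*x^2 + 4*x + 1

Expanding det(x·I − A) (e.g. by cofactor expansion or by noting that A is similar to its Jordan form J, which has the same characteristic polynomial as A) gives
  χ_A(x) = x^4 + 4*x^3 + 6*x^2 + 4*x + 1
which factors as (x + 1)^4. The eigenvalues (with algebraic multiplicities) are λ = -1 with multiplicity 4.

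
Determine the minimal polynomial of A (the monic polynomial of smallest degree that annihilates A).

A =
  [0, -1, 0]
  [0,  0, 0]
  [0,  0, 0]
x^2

The characteristic polynomial is χ_A(x) = x^3, so the eigenvalues are known. The minimal polynomial is
  m_A(x) = Π_λ (x − λ)^{k_λ}
where k_λ is the size of the *largest* Jordan block for λ (equivalently, the smallest k with (A − λI)^k v = 0 for every generalised eigenvector v of λ).

  λ = 0: largest Jordan block has size 2, contributing (x − 0)^2

So m_A(x) = x^2 = x^2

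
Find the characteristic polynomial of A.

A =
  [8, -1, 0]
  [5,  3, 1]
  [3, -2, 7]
x^3 - 18*x^2 + 108*x - 216

Expanding det(x·I − A) (e.g. by cofactor expansion or by noting that A is similar to its Jordan form J, which has the same characteristic polynomial as A) gives
  χ_A(x) = x^3 - 18*x^2 + 108*x - 216
which factors as (x - 6)^3. The eigenvalues (with algebraic multiplicities) are λ = 6 with multiplicity 3.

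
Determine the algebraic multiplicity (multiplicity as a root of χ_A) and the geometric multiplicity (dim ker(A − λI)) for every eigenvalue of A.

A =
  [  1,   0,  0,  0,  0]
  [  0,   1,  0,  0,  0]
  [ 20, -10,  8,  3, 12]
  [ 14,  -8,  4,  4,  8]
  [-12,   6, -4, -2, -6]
λ = 1: alg = 2, geom = 2; λ = 2: alg = 3, geom = 2

Step 1 — factor the characteristic polynomial to read off the algebraic multiplicities:
  χ_A(x) = (x - 2)^3*(x - 1)^2

Step 2 — compute geometric multiplicities via the rank-nullity identity g(λ) = n − rank(A − λI):
  rank(A − (1)·I) = 3, so dim ker(A − (1)·I) = n − 3 = 2
  rank(A − (2)·I) = 3, so dim ker(A − (2)·I) = n − 3 = 2

Summary:
  λ = 1: algebraic multiplicity = 2, geometric multiplicity = 2
  λ = 2: algebraic multiplicity = 3, geometric multiplicity = 2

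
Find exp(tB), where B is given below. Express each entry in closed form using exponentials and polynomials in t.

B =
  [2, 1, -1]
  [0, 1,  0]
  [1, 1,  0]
e^{tB} =
  [t*exp(t) + exp(t), t*exp(t), -t*exp(t)]
  [0, exp(t), 0]
  [t*exp(t), t*exp(t), -t*exp(t) + exp(t)]

Strategy: write B = P · J · P⁻¹ where J is a Jordan canonical form, so e^{tB} = P · e^{tJ} · P⁻¹, and e^{tJ} can be computed block-by-block.

B has Jordan form
J =
  [1, 1, 0]
  [0, 1, 0]
  [0, 0, 1]
(up to reordering of blocks).

Per-block formulas:
  For a 2×2 Jordan block J_2(1): exp(t · J_2(1)) = e^(1t)·(I + t·N), where N is the 2×2 nilpotent shift.
  For a 1×1 block at λ = 1: exp(t · [1]) = [e^(1t)].

After assembling e^{tJ} and conjugating by P, we get:

e^{tB} =
  [t*exp(t) + exp(t), t*exp(t), -t*exp(t)]
  [0, exp(t), 0]
  [t*exp(t), t*exp(t), -t*exp(t) + exp(t)]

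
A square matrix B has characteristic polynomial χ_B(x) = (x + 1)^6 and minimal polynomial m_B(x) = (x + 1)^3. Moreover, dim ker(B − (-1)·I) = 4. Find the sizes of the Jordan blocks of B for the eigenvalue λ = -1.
Block sizes for λ = -1: [3, 1, 1, 1]

Step 1 — from the characteristic polynomial, algebraic multiplicity of λ = -1 is 6. From dim ker(B − (-1)·I) = 4, there are exactly 4 Jordan blocks for λ = -1.
Step 2 — from the minimal polynomial, the factor (x + 1)^3 tells us the largest block for λ = -1 has size 3.
Step 3 — with total size 6, 4 blocks, and largest block 3, the block sizes (in nonincreasing order) are [3, 1, 1, 1].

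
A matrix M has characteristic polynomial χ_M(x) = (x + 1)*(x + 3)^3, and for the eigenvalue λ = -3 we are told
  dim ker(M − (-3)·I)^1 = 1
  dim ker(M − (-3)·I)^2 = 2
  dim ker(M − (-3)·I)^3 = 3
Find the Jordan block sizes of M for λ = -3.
Block sizes for λ = -3: [3]

From the dimensions of kernels of powers, the number of Jordan blocks of size at least j is d_j − d_{j−1} where d_j = dim ker(N^j) (with d_0 = 0). Computing the differences gives [1, 1, 1].
The number of blocks of size exactly k is (#blocks of size ≥ k) − (#blocks of size ≥ k + 1), so the partition is: 1 block(s) of size 3.
In nonincreasing order the block sizes are [3].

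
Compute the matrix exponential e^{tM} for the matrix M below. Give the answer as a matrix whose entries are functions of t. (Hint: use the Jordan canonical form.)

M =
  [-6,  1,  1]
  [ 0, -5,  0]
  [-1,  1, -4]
e^{tM} =
  [-t*exp(-5*t) + exp(-5*t), t*exp(-5*t), t*exp(-5*t)]
  [0, exp(-5*t), 0]
  [-t*exp(-5*t), t*exp(-5*t), t*exp(-5*t) + exp(-5*t)]

Strategy: write M = P · J · P⁻¹ where J is a Jordan canonical form, so e^{tM} = P · e^{tJ} · P⁻¹, and e^{tJ} can be computed block-by-block.

M has Jordan form
J =
  [-5,  1,  0]
  [ 0, -5,  0]
  [ 0,  0, -5]
(up to reordering of blocks).

Per-block formulas:
  For a 1×1 block at λ = -5: exp(t · [-5]) = [e^(-5t)].
  For a 2×2 Jordan block J_2(-5): exp(t · J_2(-5)) = e^(-5t)·(I + t·N), where N is the 2×2 nilpotent shift.

After assembling e^{tJ} and conjugating by P, we get:

e^{tM} =
  [-t*exp(-5*t) + exp(-5*t), t*exp(-5*t), t*exp(-5*t)]
  [0, exp(-5*t), 0]
  [-t*exp(-5*t), t*exp(-5*t), t*exp(-5*t) + exp(-5*t)]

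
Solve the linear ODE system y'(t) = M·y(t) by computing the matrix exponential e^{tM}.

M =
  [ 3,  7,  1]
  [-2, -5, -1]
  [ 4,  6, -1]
e^{tM} =
  [3*t^2*exp(-t) + 4*t*exp(-t) + exp(-t), 3*t^2*exp(-t) + 7*t*exp(-t), -3*t^2*exp(-t)/2 + t*exp(-t)]
  [-2*t^2*exp(-t) - 2*t*exp(-t), -2*t^2*exp(-t) - 4*t*exp(-t) + exp(-t), t^2*exp(-t) - t*exp(-t)]
  [2*t^2*exp(-t) + 4*t*exp(-t), 2*t^2*exp(-t) + 6*t*exp(-t), -t^2*exp(-t) + exp(-t)]

Strategy: write M = P · J · P⁻¹ where J is a Jordan canonical form, so e^{tM} = P · e^{tJ} · P⁻¹, and e^{tJ} can be computed block-by-block.

M has Jordan form
J =
  [-1,  1,  0]
  [ 0, -1,  1]
  [ 0,  0, -1]
(up to reordering of blocks).

Per-block formulas:
  For a 3×3 Jordan block J_3(-1): exp(t · J_3(-1)) = e^(-1t)·(I + t·N + (t^2/2)·N^2), where N is the 3×3 nilpotent shift.

After assembling e^{tJ} and conjugating by P, we get:

e^{tM} =
  [3*t^2*exp(-t) + 4*t*exp(-t) + exp(-t), 3*t^2*exp(-t) + 7*t*exp(-t), -3*t^2*exp(-t)/2 + t*exp(-t)]
  [-2*t^2*exp(-t) - 2*t*exp(-t), -2*t^2*exp(-t) - 4*t*exp(-t) + exp(-t), t^2*exp(-t) - t*exp(-t)]
  [2*t^2*exp(-t) + 4*t*exp(-t), 2*t^2*exp(-t) + 6*t*exp(-t), -t^2*exp(-t) + exp(-t)]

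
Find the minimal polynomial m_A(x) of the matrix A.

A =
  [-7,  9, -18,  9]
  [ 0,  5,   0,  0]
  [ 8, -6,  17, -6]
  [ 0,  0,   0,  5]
x^2 - 10*x + 25

The characteristic polynomial is χ_A(x) = (x - 5)^4, so the eigenvalues are known. The minimal polynomial is
  m_A(x) = Π_λ (x − λ)^{k_λ}
where k_λ is the size of the *largest* Jordan block for λ (equivalently, the smallest k with (A − λI)^k v = 0 for every generalised eigenvector v of λ).

  λ = 5: largest Jordan block has size 2, contributing (x − 5)^2

So m_A(x) = (x - 5)^2 = x^2 - 10*x + 25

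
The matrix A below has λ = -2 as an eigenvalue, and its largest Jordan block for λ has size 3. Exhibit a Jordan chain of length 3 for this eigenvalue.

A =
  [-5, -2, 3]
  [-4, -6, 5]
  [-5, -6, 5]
A Jordan chain for λ = -2 of length 3:
v_1 = (2, 3, 4)ᵀ
v_2 = (-3, -4, -5)ᵀ
v_3 = (1, 0, 0)ᵀ

Let N = A − (-2)·I. We want v_3 with N^3 v_3 = 0 but N^2 v_3 ≠ 0; then v_{j-1} := N · v_j for j = 3, …, 2.

Pick v_3 = (1, 0, 0)ᵀ.
Then v_2 = N · v_3 = (-3, -4, -5)ᵀ.
Then v_1 = N · v_2 = (2, 3, 4)ᵀ.

Sanity check: (A − (-2)·I) v_1 = (0, 0, 0)ᵀ = 0. ✓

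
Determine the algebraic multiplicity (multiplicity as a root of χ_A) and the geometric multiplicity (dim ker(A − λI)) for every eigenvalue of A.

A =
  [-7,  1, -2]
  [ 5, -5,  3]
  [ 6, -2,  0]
λ = -4: alg = 3, geom = 1

Step 1 — factor the characteristic polynomial to read off the algebraic multiplicities:
  χ_A(x) = (x + 4)^3

Step 2 — compute geometric multiplicities via the rank-nullity identity g(λ) = n − rank(A − λI):
  rank(A − (-4)·I) = 2, so dim ker(A − (-4)·I) = n − 2 = 1

Summary:
  λ = -4: algebraic multiplicity = 3, geometric multiplicity = 1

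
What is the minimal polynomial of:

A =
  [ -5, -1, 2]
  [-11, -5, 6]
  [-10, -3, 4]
x^3 + 6*x^2 + 12*x + 8

The characteristic polynomial is χ_A(x) = (x + 2)^3, so the eigenvalues are known. The minimal polynomial is
  m_A(x) = Π_λ (x − λ)^{k_λ}
where k_λ is the size of the *largest* Jordan block for λ (equivalently, the smallest k with (A − λI)^k v = 0 for every generalised eigenvector v of λ).

  λ = -2: largest Jordan block has size 3, contributing (x + 2)^3

So m_A(x) = (x + 2)^3 = x^3 + 6*x^2 + 12*x + 8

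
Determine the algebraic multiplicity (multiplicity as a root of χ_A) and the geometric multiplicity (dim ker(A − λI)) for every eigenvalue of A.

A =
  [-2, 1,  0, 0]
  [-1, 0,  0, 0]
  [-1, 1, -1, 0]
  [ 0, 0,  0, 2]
λ = -1: alg = 3, geom = 2; λ = 2: alg = 1, geom = 1

Step 1 — factor the characteristic polynomial to read off the algebraic multiplicities:
  χ_A(x) = (x - 2)*(x + 1)^3

Step 2 — compute geometric multiplicities via the rank-nullity identity g(λ) = n − rank(A − λI):
  rank(A − (-1)·I) = 2, so dim ker(A − (-1)·I) = n − 2 = 2
  rank(A − (2)·I) = 3, so dim ker(A − (2)·I) = n − 3 = 1

Summary:
  λ = -1: algebraic multiplicity = 3, geometric multiplicity = 2
  λ = 2: algebraic multiplicity = 1, geometric multiplicity = 1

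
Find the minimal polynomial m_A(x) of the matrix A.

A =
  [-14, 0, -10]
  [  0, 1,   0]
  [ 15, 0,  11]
x^2 + 3*x - 4

The characteristic polynomial is χ_A(x) = (x - 1)^2*(x + 4), so the eigenvalues are known. The minimal polynomial is
  m_A(x) = Π_λ (x − λ)^{k_λ}
where k_λ is the size of the *largest* Jordan block for λ (equivalently, the smallest k with (A − λI)^k v = 0 for every generalised eigenvector v of λ).

  λ = -4: largest Jordan block has size 1, contributing (x + 4)
  λ = 1: largest Jordan block has size 1, contributing (x − 1)

So m_A(x) = (x - 1)*(x + 4) = x^2 + 3*x - 4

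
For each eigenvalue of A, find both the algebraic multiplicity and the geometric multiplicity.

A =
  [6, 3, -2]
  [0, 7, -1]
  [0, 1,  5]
λ = 6: alg = 3, geom = 1

Step 1 — factor the characteristic polynomial to read off the algebraic multiplicities:
  χ_A(x) = (x - 6)^3

Step 2 — compute geometric multiplicities via the rank-nullity identity g(λ) = n − rank(A − λI):
  rank(A − (6)·I) = 2, so dim ker(A − (6)·I) = n − 2 = 1

Summary:
  λ = 6: algebraic multiplicity = 3, geometric multiplicity = 1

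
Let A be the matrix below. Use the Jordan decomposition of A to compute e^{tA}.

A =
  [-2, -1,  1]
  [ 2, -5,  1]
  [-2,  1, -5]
e^{tA} =
  [2*t*exp(-4*t) + exp(-4*t), -t*exp(-4*t), t*exp(-4*t)]
  [2*t*exp(-4*t), -t*exp(-4*t) + exp(-4*t), t*exp(-4*t)]
  [-2*t*exp(-4*t), t*exp(-4*t), -t*exp(-4*t) + exp(-4*t)]

Strategy: write A = P · J · P⁻¹ where J is a Jordan canonical form, so e^{tA} = P · e^{tJ} · P⁻¹, and e^{tJ} can be computed block-by-block.

A has Jordan form
J =
  [-4,  1,  0]
  [ 0, -4,  0]
  [ 0,  0, -4]
(up to reordering of blocks).

Per-block formulas:
  For a 1×1 block at λ = -4: exp(t · [-4]) = [e^(-4t)].
  For a 2×2 Jordan block J_2(-4): exp(t · J_2(-4)) = e^(-4t)·(I + t·N), where N is the 2×2 nilpotent shift.

After assembling e^{tJ} and conjugating by P, we get:

e^{tA} =
  [2*t*exp(-4*t) + exp(-4*t), -t*exp(-4*t), t*exp(-4*t)]
  [2*t*exp(-4*t), -t*exp(-4*t) + exp(-4*t), t*exp(-4*t)]
  [-2*t*exp(-4*t), t*exp(-4*t), -t*exp(-4*t) + exp(-4*t)]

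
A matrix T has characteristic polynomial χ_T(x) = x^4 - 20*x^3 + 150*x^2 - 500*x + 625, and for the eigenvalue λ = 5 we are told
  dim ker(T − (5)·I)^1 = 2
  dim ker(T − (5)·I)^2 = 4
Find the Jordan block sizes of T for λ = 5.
Block sizes for λ = 5: [2, 2]

From the dimensions of kernels of powers, the number of Jordan blocks of size at least j is d_j − d_{j−1} where d_j = dim ker(N^j) (with d_0 = 0). Computing the differences gives [2, 2].
The number of blocks of size exactly k is (#blocks of size ≥ k) − (#blocks of size ≥ k + 1), so the partition is: 2 block(s) of size 2.
In nonincreasing order the block sizes are [2, 2].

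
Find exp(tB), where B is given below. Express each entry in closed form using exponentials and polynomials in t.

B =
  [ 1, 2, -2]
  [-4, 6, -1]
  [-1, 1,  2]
e^{tB} =
  [-t^2*exp(3*t) - 2*t*exp(3*t) + exp(3*t), 2*t*exp(3*t), 2*t^2*exp(3*t) - 2*t*exp(3*t)]
  [-3*t^2*exp(3*t)/2 - 4*t*exp(3*t), 3*t*exp(3*t) + exp(3*t), 3*t^2*exp(3*t) - t*exp(3*t)]
  [-t^2*exp(3*t)/2 - t*exp(3*t), t*exp(3*t), t^2*exp(3*t) - t*exp(3*t) + exp(3*t)]

Strategy: write B = P · J · P⁻¹ where J is a Jordan canonical form, so e^{tB} = P · e^{tJ} · P⁻¹, and e^{tJ} can be computed block-by-block.

B has Jordan form
J =
  [3, 1, 0]
  [0, 3, 1]
  [0, 0, 3]
(up to reordering of blocks).

Per-block formulas:
  For a 3×3 Jordan block J_3(3): exp(t · J_3(3)) = e^(3t)·(I + t·N + (t^2/2)·N^2), where N is the 3×3 nilpotent shift.

After assembling e^{tJ} and conjugating by P, we get:

e^{tB} =
  [-t^2*exp(3*t) - 2*t*exp(3*t) + exp(3*t), 2*t*exp(3*t), 2*t^2*exp(3*t) - 2*t*exp(3*t)]
  [-3*t^2*exp(3*t)/2 - 4*t*exp(3*t), 3*t*exp(3*t) + exp(3*t), 3*t^2*exp(3*t) - t*exp(3*t)]
  [-t^2*exp(3*t)/2 - t*exp(3*t), t*exp(3*t), t^2*exp(3*t) - t*exp(3*t) + exp(3*t)]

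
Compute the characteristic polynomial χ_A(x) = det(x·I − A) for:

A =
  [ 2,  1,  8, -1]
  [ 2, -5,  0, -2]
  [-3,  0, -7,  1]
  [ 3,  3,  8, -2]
x^4 + 12*x^3 + 54*x^2 + 108*x + 81

Expanding det(x·I − A) (e.g. by cofactor expansion or by noting that A is similar to its Jordan form J, which has the same characteristic polynomial as A) gives
  χ_A(x) = x^4 + 12*x^3 + 54*x^2 + 108*x + 81
which factors as (x + 3)^4. The eigenvalues (with algebraic multiplicities) are λ = -3 with multiplicity 4.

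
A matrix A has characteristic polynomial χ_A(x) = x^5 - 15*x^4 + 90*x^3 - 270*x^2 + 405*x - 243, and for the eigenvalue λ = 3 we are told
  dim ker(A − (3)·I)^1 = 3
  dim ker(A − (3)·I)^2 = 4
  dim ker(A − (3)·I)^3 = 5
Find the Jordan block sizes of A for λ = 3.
Block sizes for λ = 3: [3, 1, 1]

From the dimensions of kernels of powers, the number of Jordan blocks of size at least j is d_j − d_{j−1} where d_j = dim ker(N^j) (with d_0 = 0). Computing the differences gives [3, 1, 1].
The number of blocks of size exactly k is (#blocks of size ≥ k) − (#blocks of size ≥ k + 1), so the partition is: 2 block(s) of size 1, 1 block(s) of size 3.
In nonincreasing order the block sizes are [3, 1, 1].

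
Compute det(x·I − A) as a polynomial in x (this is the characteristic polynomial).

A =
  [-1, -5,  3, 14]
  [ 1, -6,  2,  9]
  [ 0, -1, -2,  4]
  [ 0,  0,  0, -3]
x^4 + 12*x^3 + 54*x^2 + 108*x + 81

Expanding det(x·I − A) (e.g. by cofactor expansion or by noting that A is similar to its Jordan form J, which has the same characteristic polynomial as A) gives
  χ_A(x) = x^4 + 12*x^3 + 54*x^2 + 108*x + 81
which factors as (x + 3)^4. The eigenvalues (with algebraic multiplicities) are λ = -3 with multiplicity 4.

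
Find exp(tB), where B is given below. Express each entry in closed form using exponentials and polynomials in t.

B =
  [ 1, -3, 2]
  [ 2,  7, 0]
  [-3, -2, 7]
e^{tB} =
  [2*t^2*exp(5*t) - 4*t*exp(5*t) + exp(5*t), t^2*exp(5*t) - 3*t*exp(5*t), -2*t^2*exp(5*t) + 2*t*exp(5*t)]
  [-2*t^2*exp(5*t) + 2*t*exp(5*t), -t^2*exp(5*t) + 2*t*exp(5*t) + exp(5*t), 2*t^2*exp(5*t)]
  [t^2*exp(5*t) - 3*t*exp(5*t), t^2*exp(5*t)/2 - 2*t*exp(5*t), -t^2*exp(5*t) + 2*t*exp(5*t) + exp(5*t)]

Strategy: write B = P · J · P⁻¹ where J is a Jordan canonical form, so e^{tB} = P · e^{tJ} · P⁻¹, and e^{tJ} can be computed block-by-block.

B has Jordan form
J =
  [5, 1, 0]
  [0, 5, 1]
  [0, 0, 5]
(up to reordering of blocks).

Per-block formulas:
  For a 3×3 Jordan block J_3(5): exp(t · J_3(5)) = e^(5t)·(I + t·N + (t^2/2)·N^2), where N is the 3×3 nilpotent shift.

After assembling e^{tJ} and conjugating by P, we get:

e^{tB} =
  [2*t^2*exp(5*t) - 4*t*exp(5*t) + exp(5*t), t^2*exp(5*t) - 3*t*exp(5*t), -2*t^2*exp(5*t) + 2*t*exp(5*t)]
  [-2*t^2*exp(5*t) + 2*t*exp(5*t), -t^2*exp(5*t) + 2*t*exp(5*t) + exp(5*t), 2*t^2*exp(5*t)]
  [t^2*exp(5*t) - 3*t*exp(5*t), t^2*exp(5*t)/2 - 2*t*exp(5*t), -t^2*exp(5*t) + 2*t*exp(5*t) + exp(5*t)]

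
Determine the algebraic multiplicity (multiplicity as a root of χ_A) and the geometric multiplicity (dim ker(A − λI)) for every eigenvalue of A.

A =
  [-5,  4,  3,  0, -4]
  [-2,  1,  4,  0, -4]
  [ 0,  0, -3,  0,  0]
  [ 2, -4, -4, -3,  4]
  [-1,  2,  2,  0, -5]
λ = -3: alg = 5, geom = 3

Step 1 — factor the characteristic polynomial to read off the algebraic multiplicities:
  χ_A(x) = (x + 3)^5

Step 2 — compute geometric multiplicities via the rank-nullity identity g(λ) = n − rank(A − λI):
  rank(A − (-3)·I) = 2, so dim ker(A − (-3)·I) = n − 2 = 3

Summary:
  λ = -3: algebraic multiplicity = 5, geometric multiplicity = 3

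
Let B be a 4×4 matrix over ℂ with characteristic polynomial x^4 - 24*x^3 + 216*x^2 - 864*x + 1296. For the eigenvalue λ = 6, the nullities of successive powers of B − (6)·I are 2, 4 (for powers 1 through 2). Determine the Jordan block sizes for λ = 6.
Block sizes for λ = 6: [2, 2]

From the dimensions of kernels of powers, the number of Jordan blocks of size at least j is d_j − d_{j−1} where d_j = dim ker(N^j) (with d_0 = 0). Computing the differences gives [2, 2].
The number of blocks of size exactly k is (#blocks of size ≥ k) − (#blocks of size ≥ k + 1), so the partition is: 2 block(s) of size 2.
In nonincreasing order the block sizes are [2, 2].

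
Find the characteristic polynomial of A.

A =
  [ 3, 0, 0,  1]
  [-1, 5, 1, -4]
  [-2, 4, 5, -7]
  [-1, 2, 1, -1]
x^4 - 12*x^3 + 54*x^2 - 108*x + 81

Expanding det(x·I − A) (e.g. by cofactor expansion or by noting that A is similar to its Jordan form J, which has the same characteristic polynomial as A) gives
  χ_A(x) = x^4 - 12*x^3 + 54*x^2 - 108*x + 81
which factors as (x - 3)^4. The eigenvalues (with algebraic multiplicities) are λ = 3 with multiplicity 4.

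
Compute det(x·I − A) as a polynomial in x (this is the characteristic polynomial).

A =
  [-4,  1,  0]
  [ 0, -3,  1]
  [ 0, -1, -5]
x^3 + 12*x^2 + 48*x + 64

Expanding det(x·I − A) (e.g. by cofactor expansion or by noting that A is similar to its Jordan form J, which has the same characteristic polynomial as A) gives
  χ_A(x) = x^3 + 12*x^2 + 48*x + 64
which factors as (x + 4)^3. The eigenvalues (with algebraic multiplicities) are λ = -4 with multiplicity 3.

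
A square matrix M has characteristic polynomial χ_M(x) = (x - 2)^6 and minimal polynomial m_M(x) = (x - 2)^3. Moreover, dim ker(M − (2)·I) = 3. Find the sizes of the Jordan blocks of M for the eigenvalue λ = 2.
Block sizes for λ = 2: [3, 2, 1]

Step 1 — from the characteristic polynomial, algebraic multiplicity of λ = 2 is 6. From dim ker(M − (2)·I) = 3, there are exactly 3 Jordan blocks for λ = 2.
Step 2 — from the minimal polynomial, the factor (x − 2)^3 tells us the largest block for λ = 2 has size 3.
Step 3 — with total size 6, 3 blocks, and largest block 3, the block sizes (in nonincreasing order) are [3, 2, 1].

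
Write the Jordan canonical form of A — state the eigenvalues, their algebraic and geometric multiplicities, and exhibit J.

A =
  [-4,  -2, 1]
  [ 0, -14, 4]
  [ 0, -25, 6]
J_3(-4)

The characteristic polynomial is
  det(x·I − A) = x^3 + 12*x^2 + 48*x + 64 = (x + 4)^3

Eigenvalues and multiplicities (the geometric multiplicity of λ is n − rank(A − λI), which equals the number of Jordan blocks for λ):
  λ = -4: algebraic multiplicity = 3, geometric multiplicity = 1

Determining the block sizes for each eigenvalue:
  λ = -4: one block (gm = 1), so the single block has size am = 3 → block sizes [3]

Assembling the blocks gives a Jordan form
J =
  [-4,  1,  0]
  [ 0, -4,  1]
  [ 0,  0, -4]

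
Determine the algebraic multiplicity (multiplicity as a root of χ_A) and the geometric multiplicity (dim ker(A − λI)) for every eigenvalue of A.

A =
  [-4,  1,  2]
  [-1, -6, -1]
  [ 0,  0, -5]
λ = -5: alg = 3, geom = 1

Step 1 — factor the characteristic polynomial to read off the algebraic multiplicities:
  χ_A(x) = (x + 5)^3

Step 2 — compute geometric multiplicities via the rank-nullity identity g(λ) = n − rank(A − λI):
  rank(A − (-5)·I) = 2, so dim ker(A − (-5)·I) = n − 2 = 1

Summary:
  λ = -5: algebraic multiplicity = 3, geometric multiplicity = 1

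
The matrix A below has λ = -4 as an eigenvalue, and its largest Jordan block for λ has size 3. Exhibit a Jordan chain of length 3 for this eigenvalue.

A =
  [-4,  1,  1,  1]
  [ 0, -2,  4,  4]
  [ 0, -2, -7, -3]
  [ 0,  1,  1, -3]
A Jordan chain for λ = -4 of length 3:
v_1 = (1, 0, -1, 1)ᵀ
v_2 = (1, 2, -2, 1)ᵀ
v_3 = (0, 1, 0, 0)ᵀ

Let N = A − (-4)·I. We want v_3 with N^3 v_3 = 0 but N^2 v_3 ≠ 0; then v_{j-1} := N · v_j for j = 3, …, 2.

Pick v_3 = (0, 1, 0, 0)ᵀ.
Then v_2 = N · v_3 = (1, 2, -2, 1)ᵀ.
Then v_1 = N · v_2 = (1, 0, -1, 1)ᵀ.

Sanity check: (A − (-4)·I) v_1 = (0, 0, 0, 0)ᵀ = 0. ✓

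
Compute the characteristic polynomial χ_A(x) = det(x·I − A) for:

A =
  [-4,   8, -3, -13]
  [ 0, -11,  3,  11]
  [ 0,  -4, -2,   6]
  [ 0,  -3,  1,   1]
x^4 + 16*x^3 + 96*x^2 + 256*x + 256

Expanding det(x·I − A) (e.g. by cofactor expansion or by noting that A is similar to its Jordan form J, which has the same characteristic polynomial as A) gives
  χ_A(x) = x^4 + 16*x^3 + 96*x^2 + 256*x + 256
which factors as (x + 4)^4. The eigenvalues (with algebraic multiplicities) are λ = -4 with multiplicity 4.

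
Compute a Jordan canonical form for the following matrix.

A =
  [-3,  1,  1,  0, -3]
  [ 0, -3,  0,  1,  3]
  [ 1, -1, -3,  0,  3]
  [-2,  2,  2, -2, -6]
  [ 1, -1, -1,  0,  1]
J_3(-2) ⊕ J_1(-2) ⊕ J_1(-2)

The characteristic polynomial is
  det(x·I − A) = x^5 + 10*x^4 + 40*x^3 + 80*x^2 + 80*x + 32 = (x + 2)^5

Eigenvalues and multiplicities (the geometric multiplicity of λ is n − rank(A − λI), which equals the number of Jordan blocks for λ):
  λ = -2: algebraic multiplicity = 5, geometric multiplicity = 3

Determining the block sizes for each eigenvalue:
  λ = -2: with am = 5 and gm = 3, the partition is not yet determined (e.g. several partitions of 5 into 3 parts exist). Let N = A − (-2)·I. Computing rank(N^1) = 2, rank(N^2) = 1, rank(N^3) = 0; the number of blocks of size ≥ j is rank(N^{j−1}) − rank(N^j), giving [3, 1, 1]. So we have 1 block(s) of size 3, 2 block(s) of size 1 → block sizes [3, 1, 1]

Assembling the blocks gives a Jordan form
J =
  [-2,  1,  0,  0,  0]
  [ 0, -2,  1,  0,  0]
  [ 0,  0, -2,  0,  0]
  [ 0,  0,  0, -2,  0]
  [ 0,  0,  0,  0, -2]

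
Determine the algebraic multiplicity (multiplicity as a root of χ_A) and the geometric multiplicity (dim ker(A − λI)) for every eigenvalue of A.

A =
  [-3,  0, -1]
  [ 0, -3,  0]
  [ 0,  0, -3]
λ = -3: alg = 3, geom = 2

Step 1 — factor the characteristic polynomial to read off the algebraic multiplicities:
  χ_A(x) = (x + 3)^3

Step 2 — compute geometric multiplicities via the rank-nullity identity g(λ) = n − rank(A − λI):
  rank(A − (-3)·I) = 1, so dim ker(A − (-3)·I) = n − 1 = 2

Summary:
  λ = -3: algebraic multiplicity = 3, geometric multiplicity = 2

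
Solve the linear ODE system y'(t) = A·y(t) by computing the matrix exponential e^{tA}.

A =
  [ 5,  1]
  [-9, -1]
e^{tA} =
  [3*t*exp(2*t) + exp(2*t), t*exp(2*t)]
  [-9*t*exp(2*t), -3*t*exp(2*t) + exp(2*t)]

Strategy: write A = P · J · P⁻¹ where J is a Jordan canonical form, so e^{tA} = P · e^{tJ} · P⁻¹, and e^{tJ} can be computed block-by-block.

A has Jordan form
J =
  [2, 1]
  [0, 2]
(up to reordering of blocks).

Per-block formulas:
  For a 2×2 Jordan block J_2(2): exp(t · J_2(2)) = e^(2t)·(I + t·N), where N is the 2×2 nilpotent shift.

After assembling e^{tJ} and conjugating by P, we get:

e^{tA} =
  [3*t*exp(2*t) + exp(2*t), t*exp(2*t)]
  [-9*t*exp(2*t), -3*t*exp(2*t) + exp(2*t)]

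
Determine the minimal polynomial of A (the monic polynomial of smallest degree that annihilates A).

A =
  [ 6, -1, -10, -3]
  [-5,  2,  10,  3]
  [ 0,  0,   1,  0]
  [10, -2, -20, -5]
x^2 - 2*x + 1

The characteristic polynomial is χ_A(x) = (x - 1)^4, so the eigenvalues are known. The minimal polynomial is
  m_A(x) = Π_λ (x − λ)^{k_λ}
where k_λ is the size of the *largest* Jordan block for λ (equivalently, the smallest k with (A − λI)^k v = 0 for every generalised eigenvector v of λ).

  λ = 1: largest Jordan block has size 2, contributing (x − 1)^2

So m_A(x) = (x - 1)^2 = x^2 - 2*x + 1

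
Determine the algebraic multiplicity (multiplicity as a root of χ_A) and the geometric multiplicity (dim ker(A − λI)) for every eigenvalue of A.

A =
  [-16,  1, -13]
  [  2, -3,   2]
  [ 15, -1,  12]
λ = -3: alg = 2, geom = 1; λ = -1: alg = 1, geom = 1

Step 1 — factor the characteristic polynomial to read off the algebraic multiplicities:
  χ_A(x) = (x + 1)*(x + 3)^2

Step 2 — compute geometric multiplicities via the rank-nullity identity g(λ) = n − rank(A − λI):
  rank(A − (-3)·I) = 2, so dim ker(A − (-3)·I) = n − 2 = 1
  rank(A − (-1)·I) = 2, so dim ker(A − (-1)·I) = n − 2 = 1

Summary:
  λ = -3: algebraic multiplicity = 2, geometric multiplicity = 1
  λ = -1: algebraic multiplicity = 1, geometric multiplicity = 1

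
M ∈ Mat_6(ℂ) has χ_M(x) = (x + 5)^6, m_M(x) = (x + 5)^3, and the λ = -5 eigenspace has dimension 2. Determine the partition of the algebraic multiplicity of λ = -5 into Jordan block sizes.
Block sizes for λ = -5: [3, 3]

Step 1 — from the characteristic polynomial, algebraic multiplicity of λ = -5 is 6. From dim ker(M − (-5)·I) = 2, there are exactly 2 Jordan blocks for λ = -5.
Step 2 — from the minimal polynomial, the factor (x + 5)^3 tells us the largest block for λ = -5 has size 3.
Step 3 — with total size 6, 2 blocks, and largest block 3, the block sizes (in nonincreasing order) are [3, 3].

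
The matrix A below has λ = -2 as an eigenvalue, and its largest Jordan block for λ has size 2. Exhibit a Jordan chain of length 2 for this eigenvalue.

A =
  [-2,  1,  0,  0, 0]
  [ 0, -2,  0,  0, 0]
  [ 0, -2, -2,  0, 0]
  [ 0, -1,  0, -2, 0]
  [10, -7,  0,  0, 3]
A Jordan chain for λ = -2 of length 2:
v_1 = (2, 0, -4, -2, -4)ᵀ
v_2 = (1, 2, 0, 0, 0)ᵀ

Let N = A − (-2)·I. We want v_2 with N^2 v_2 = 0 but N^1 v_2 ≠ 0; then v_{j-1} := N · v_j for j = 2, …, 2.

Pick v_2 = (1, 2, 0, 0, 0)ᵀ.
Then v_1 = N · v_2 = (2, 0, -4, -2, -4)ᵀ.

Sanity check: (A − (-2)·I) v_1 = (0, 0, 0, 0, 0)ᵀ = 0. ✓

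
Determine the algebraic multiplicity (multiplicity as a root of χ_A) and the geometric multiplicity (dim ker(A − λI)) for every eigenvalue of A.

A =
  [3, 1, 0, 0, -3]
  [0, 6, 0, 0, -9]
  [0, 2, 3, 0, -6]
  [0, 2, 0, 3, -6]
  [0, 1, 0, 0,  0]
λ = 3: alg = 5, geom = 4

Step 1 — factor the characteristic polynomial to read off the algebraic multiplicities:
  χ_A(x) = (x - 3)^5

Step 2 — compute geometric multiplicities via the rank-nullity identity g(λ) = n − rank(A − λI):
  rank(A − (3)·I) = 1, so dim ker(A − (3)·I) = n − 1 = 4

Summary:
  λ = 3: algebraic multiplicity = 5, geometric multiplicity = 4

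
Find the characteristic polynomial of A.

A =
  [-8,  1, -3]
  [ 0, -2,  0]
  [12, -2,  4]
x^3 + 6*x^2 + 12*x + 8

Expanding det(x·I − A) (e.g. by cofactor expansion or by noting that A is similar to its Jordan form J, which has the same characteristic polynomial as A) gives
  χ_A(x) = x^3 + 6*x^2 + 12*x + 8
which factors as (x + 2)^3. The eigenvalues (with algebraic multiplicities) are λ = -2 with multiplicity 3.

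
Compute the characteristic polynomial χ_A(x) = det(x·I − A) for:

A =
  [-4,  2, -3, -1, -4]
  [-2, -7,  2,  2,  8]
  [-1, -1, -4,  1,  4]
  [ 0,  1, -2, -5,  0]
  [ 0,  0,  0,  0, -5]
x^5 + 25*x^4 + 250*x^3 + 1250*x^2 + 3125*x + 3125

Expanding det(x·I − A) (e.g. by cofactor expansion or by noting that A is similar to its Jordan form J, which has the same characteristic polynomial as A) gives
  χ_A(x) = x^5 + 25*x^4 + 250*x^3 + 1250*x^2 + 3125*x + 3125
which factors as (x + 5)^5. The eigenvalues (with algebraic multiplicities) are λ = -5 with multiplicity 5.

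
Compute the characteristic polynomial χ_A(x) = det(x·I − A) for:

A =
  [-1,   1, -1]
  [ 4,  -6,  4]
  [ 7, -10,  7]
x^3

Expanding det(x·I − A) (e.g. by cofactor expansion or by noting that A is similar to its Jordan form J, which has the same characteristic polynomial as A) gives
  χ_A(x) = x^3
which factors as x^3. The eigenvalues (with algebraic multiplicities) are λ = 0 with multiplicity 3.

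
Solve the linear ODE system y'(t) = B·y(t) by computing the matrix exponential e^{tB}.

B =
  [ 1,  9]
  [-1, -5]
e^{tB} =
  [3*t*exp(-2*t) + exp(-2*t), 9*t*exp(-2*t)]
  [-t*exp(-2*t), -3*t*exp(-2*t) + exp(-2*t)]

Strategy: write B = P · J · P⁻¹ where J is a Jordan canonical form, so e^{tB} = P · e^{tJ} · P⁻¹, and e^{tJ} can be computed block-by-block.

B has Jordan form
J =
  [-2,  1]
  [ 0, -2]
(up to reordering of blocks).

Per-block formulas:
  For a 2×2 Jordan block J_2(-2): exp(t · J_2(-2)) = e^(-2t)·(I + t·N), where N is the 2×2 nilpotent shift.

After assembling e^{tJ} and conjugating by P, we get:

e^{tB} =
  [3*t*exp(-2*t) + exp(-2*t), 9*t*exp(-2*t)]
  [-t*exp(-2*t), -3*t*exp(-2*t) + exp(-2*t)]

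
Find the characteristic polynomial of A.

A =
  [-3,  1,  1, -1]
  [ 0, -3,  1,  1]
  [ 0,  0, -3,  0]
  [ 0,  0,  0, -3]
x^4 + 12*x^3 + 54*x^2 + 108*x + 81

Expanding det(x·I − A) (e.g. by cofactor expansion or by noting that A is similar to its Jordan form J, which has the same characteristic polynomial as A) gives
  χ_A(x) = x^4 + 12*x^3 + 54*x^2 + 108*x + 81
which factors as (x + 3)^4. The eigenvalues (with algebraic multiplicities) are λ = -3 with multiplicity 4.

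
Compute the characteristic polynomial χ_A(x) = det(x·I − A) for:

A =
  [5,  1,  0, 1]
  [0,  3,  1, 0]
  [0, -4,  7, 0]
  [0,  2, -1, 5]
x^4 - 20*x^3 + 150*x^2 - 500*x + 625

Expanding det(x·I − A) (e.g. by cofactor expansion or by noting that A is similar to its Jordan form J, which has the same characteristic polynomial as A) gives
  χ_A(x) = x^4 - 20*x^3 + 150*x^2 - 500*x + 625
which factors as (x - 5)^4. The eigenvalues (with algebraic multiplicities) are λ = 5 with multiplicity 4.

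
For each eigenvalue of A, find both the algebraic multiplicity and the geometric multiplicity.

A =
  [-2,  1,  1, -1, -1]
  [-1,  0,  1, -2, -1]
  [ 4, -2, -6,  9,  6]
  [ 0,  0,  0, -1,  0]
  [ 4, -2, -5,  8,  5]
λ = -1: alg = 4, geom = 2; λ = 0: alg = 1, geom = 1

Step 1 — factor the characteristic polynomial to read off the algebraic multiplicities:
  χ_A(x) = x*(x + 1)^4

Step 2 — compute geometric multiplicities via the rank-nullity identity g(λ) = n − rank(A − λI):
  rank(A − (-1)·I) = 3, so dim ker(A − (-1)·I) = n − 3 = 2
  rank(A − (0)·I) = 4, so dim ker(A − (0)·I) = n − 4 = 1

Summary:
  λ = -1: algebraic multiplicity = 4, geometric multiplicity = 2
  λ = 0: algebraic multiplicity = 1, geometric multiplicity = 1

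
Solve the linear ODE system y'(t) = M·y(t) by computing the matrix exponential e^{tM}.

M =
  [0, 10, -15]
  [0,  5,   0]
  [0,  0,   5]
e^{tM} =
  [1, 2*exp(5*t) - 2, 3 - 3*exp(5*t)]
  [0, exp(5*t), 0]
  [0, 0, exp(5*t)]

Strategy: write M = P · J · P⁻¹ where J is a Jordan canonical form, so e^{tM} = P · e^{tJ} · P⁻¹, and e^{tJ} can be computed block-by-block.

M has Jordan form
J =
  [0, 0, 0]
  [0, 5, 0]
  [0, 0, 5]
(up to reordering of blocks).

Per-block formulas:
  For a 1×1 block at λ = 5: exp(t · [5]) = [e^(5t)].
  For a 1×1 block at λ = 0: exp(t · [0]) = [e^(0t)].

After assembling e^{tJ} and conjugating by P, we get:

e^{tM} =
  [1, 2*exp(5*t) - 2, 3 - 3*exp(5*t)]
  [0, exp(5*t), 0]
  [0, 0, exp(5*t)]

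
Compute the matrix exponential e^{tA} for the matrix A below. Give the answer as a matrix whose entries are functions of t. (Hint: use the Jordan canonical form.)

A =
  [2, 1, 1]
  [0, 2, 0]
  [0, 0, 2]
e^{tA} =
  [exp(2*t), t*exp(2*t), t*exp(2*t)]
  [0, exp(2*t), 0]
  [0, 0, exp(2*t)]

Strategy: write A = P · J · P⁻¹ where J is a Jordan canonical form, so e^{tA} = P · e^{tJ} · P⁻¹, and e^{tJ} can be computed block-by-block.

A has Jordan form
J =
  [2, 1, 0]
  [0, 2, 0]
  [0, 0, 2]
(up to reordering of blocks).

Per-block formulas:
  For a 2×2 Jordan block J_2(2): exp(t · J_2(2)) = e^(2t)·(I + t·N), where N is the 2×2 nilpotent shift.
  For a 1×1 block at λ = 2: exp(t · [2]) = [e^(2t)].

After assembling e^{tJ} and conjugating by P, we get:

e^{tA} =
  [exp(2*t), t*exp(2*t), t*exp(2*t)]
  [0, exp(2*t), 0]
  [0, 0, exp(2*t)]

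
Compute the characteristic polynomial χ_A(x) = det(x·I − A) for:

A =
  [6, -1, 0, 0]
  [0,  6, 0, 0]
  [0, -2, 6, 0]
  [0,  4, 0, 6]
x^4 - 24*x^3 + 216*x^2 - 864*x + 1296

Expanding det(x·I − A) (e.g. by cofactor expansion or by noting that A is similar to its Jordan form J, which has the same characteristic polynomial as A) gives
  χ_A(x) = x^4 - 24*x^3 + 216*x^2 - 864*x + 1296
which factors as (x - 6)^4. The eigenvalues (with algebraic multiplicities) are λ = 6 with multiplicity 4.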